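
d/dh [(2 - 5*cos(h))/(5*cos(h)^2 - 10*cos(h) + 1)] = 5*(-5*cos(h)^2 + 4*cos(h) - 3)*sin(h)/(5*sin(h)^2 + 10*cos(h) - 6)^2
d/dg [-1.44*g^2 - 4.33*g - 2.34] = -2.88*g - 4.33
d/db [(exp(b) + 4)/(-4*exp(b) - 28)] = -3*exp(b)/(4*(exp(b) + 7)^2)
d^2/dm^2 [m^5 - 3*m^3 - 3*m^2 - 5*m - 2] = 20*m^3 - 18*m - 6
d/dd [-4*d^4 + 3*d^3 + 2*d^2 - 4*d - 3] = -16*d^3 + 9*d^2 + 4*d - 4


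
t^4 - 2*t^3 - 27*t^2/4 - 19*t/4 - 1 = (t - 4)*(t + 1/2)^2*(t + 1)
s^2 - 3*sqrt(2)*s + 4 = (s - 2*sqrt(2))*(s - sqrt(2))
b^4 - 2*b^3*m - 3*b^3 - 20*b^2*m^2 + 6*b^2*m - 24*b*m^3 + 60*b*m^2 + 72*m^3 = (b - 3)*(b - 6*m)*(b + 2*m)^2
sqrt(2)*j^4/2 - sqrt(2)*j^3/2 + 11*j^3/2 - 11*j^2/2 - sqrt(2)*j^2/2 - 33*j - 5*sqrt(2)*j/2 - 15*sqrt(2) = (j - 3)*(j + sqrt(2)/2)*(j + 5*sqrt(2))*(sqrt(2)*j/2 + sqrt(2))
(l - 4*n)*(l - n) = l^2 - 5*l*n + 4*n^2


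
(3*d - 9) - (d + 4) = 2*d - 13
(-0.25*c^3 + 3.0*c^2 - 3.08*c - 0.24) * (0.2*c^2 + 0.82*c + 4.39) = -0.05*c^5 + 0.395*c^4 + 0.7465*c^3 + 10.5964*c^2 - 13.718*c - 1.0536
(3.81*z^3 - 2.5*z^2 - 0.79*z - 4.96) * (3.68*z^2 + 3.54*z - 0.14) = 14.0208*z^5 + 4.2874*z^4 - 12.2906*z^3 - 20.6994*z^2 - 17.4478*z + 0.6944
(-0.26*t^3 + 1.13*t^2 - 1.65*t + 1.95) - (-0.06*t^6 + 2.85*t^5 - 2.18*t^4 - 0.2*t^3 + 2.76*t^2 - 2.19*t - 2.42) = 0.06*t^6 - 2.85*t^5 + 2.18*t^4 - 0.06*t^3 - 1.63*t^2 + 0.54*t + 4.37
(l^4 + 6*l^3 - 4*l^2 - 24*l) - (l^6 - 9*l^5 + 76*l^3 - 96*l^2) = -l^6 + 9*l^5 + l^4 - 70*l^3 + 92*l^2 - 24*l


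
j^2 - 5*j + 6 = (j - 3)*(j - 2)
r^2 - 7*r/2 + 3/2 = (r - 3)*(r - 1/2)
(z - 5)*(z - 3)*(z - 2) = z^3 - 10*z^2 + 31*z - 30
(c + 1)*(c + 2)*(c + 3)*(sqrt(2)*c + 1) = sqrt(2)*c^4 + c^3 + 6*sqrt(2)*c^3 + 6*c^2 + 11*sqrt(2)*c^2 + 6*sqrt(2)*c + 11*c + 6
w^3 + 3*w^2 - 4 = (w - 1)*(w + 2)^2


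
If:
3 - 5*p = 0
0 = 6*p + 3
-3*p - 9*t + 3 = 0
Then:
No Solution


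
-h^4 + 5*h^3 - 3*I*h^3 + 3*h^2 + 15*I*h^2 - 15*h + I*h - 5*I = (h - 5)*(h + I)*(-I*h + 1)^2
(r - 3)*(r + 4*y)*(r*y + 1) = r^3*y + 4*r^2*y^2 - 3*r^2*y + r^2 - 12*r*y^2 + 4*r*y - 3*r - 12*y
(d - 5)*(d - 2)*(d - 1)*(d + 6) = d^4 - 2*d^3 - 31*d^2 + 92*d - 60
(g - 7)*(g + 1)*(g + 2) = g^3 - 4*g^2 - 19*g - 14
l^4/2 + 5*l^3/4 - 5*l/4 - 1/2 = (l/2 + 1)*(l - 1)*(l + 1/2)*(l + 1)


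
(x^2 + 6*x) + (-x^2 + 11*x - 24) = 17*x - 24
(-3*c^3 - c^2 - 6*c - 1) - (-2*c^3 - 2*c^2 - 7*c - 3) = -c^3 + c^2 + c + 2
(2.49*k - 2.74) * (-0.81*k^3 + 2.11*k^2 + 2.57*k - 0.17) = -2.0169*k^4 + 7.4733*k^3 + 0.6179*k^2 - 7.4651*k + 0.4658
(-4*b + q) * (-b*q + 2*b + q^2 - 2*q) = 4*b^2*q - 8*b^2 - 5*b*q^2 + 10*b*q + q^3 - 2*q^2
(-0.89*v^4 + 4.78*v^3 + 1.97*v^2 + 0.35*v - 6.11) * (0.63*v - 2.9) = -0.5607*v^5 + 5.5924*v^4 - 12.6209*v^3 - 5.4925*v^2 - 4.8643*v + 17.719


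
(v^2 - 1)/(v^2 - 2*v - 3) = (v - 1)/(v - 3)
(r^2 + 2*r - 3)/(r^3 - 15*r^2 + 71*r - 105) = (r^2 + 2*r - 3)/(r^3 - 15*r^2 + 71*r - 105)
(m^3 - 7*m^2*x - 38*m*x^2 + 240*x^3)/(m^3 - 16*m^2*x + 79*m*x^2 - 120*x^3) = (-m - 6*x)/(-m + 3*x)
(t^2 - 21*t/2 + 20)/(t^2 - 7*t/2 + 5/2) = (t - 8)/(t - 1)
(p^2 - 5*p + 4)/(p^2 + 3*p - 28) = (p - 1)/(p + 7)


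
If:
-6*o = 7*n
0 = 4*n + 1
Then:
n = -1/4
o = 7/24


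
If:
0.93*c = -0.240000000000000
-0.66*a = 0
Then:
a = 0.00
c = -0.26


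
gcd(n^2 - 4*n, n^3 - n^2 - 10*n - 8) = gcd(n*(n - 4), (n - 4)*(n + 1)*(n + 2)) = n - 4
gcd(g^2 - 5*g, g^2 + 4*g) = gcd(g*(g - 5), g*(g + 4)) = g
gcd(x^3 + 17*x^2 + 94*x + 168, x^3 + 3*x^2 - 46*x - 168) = x^2 + 10*x + 24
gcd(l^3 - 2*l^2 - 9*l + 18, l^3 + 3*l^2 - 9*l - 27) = l^2 - 9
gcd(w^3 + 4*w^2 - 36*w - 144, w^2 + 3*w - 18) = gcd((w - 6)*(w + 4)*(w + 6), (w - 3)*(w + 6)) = w + 6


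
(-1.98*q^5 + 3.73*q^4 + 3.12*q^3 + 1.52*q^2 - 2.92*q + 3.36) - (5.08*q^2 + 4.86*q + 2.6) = -1.98*q^5 + 3.73*q^4 + 3.12*q^3 - 3.56*q^2 - 7.78*q + 0.76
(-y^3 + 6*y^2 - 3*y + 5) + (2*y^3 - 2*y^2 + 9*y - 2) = y^3 + 4*y^2 + 6*y + 3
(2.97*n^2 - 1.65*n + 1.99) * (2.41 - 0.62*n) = -1.8414*n^3 + 8.1807*n^2 - 5.2103*n + 4.7959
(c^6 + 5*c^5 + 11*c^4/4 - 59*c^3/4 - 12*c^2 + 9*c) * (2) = 2*c^6 + 10*c^5 + 11*c^4/2 - 59*c^3/2 - 24*c^2 + 18*c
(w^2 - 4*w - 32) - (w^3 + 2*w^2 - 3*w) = -w^3 - w^2 - w - 32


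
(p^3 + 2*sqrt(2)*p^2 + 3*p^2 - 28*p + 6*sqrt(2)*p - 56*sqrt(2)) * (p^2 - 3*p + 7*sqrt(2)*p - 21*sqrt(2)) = p^5 + 9*sqrt(2)*p^4 - 9*p^3 - 333*sqrt(2)*p^2 + 84*p^2 - 1036*p + 756*sqrt(2)*p + 2352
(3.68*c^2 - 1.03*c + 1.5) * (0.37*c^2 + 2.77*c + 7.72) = 1.3616*c^4 + 9.8125*c^3 + 26.1115*c^2 - 3.7966*c + 11.58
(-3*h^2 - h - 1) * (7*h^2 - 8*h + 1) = -21*h^4 + 17*h^3 - 2*h^2 + 7*h - 1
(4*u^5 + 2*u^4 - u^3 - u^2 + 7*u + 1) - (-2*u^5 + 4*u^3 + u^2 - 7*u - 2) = 6*u^5 + 2*u^4 - 5*u^3 - 2*u^2 + 14*u + 3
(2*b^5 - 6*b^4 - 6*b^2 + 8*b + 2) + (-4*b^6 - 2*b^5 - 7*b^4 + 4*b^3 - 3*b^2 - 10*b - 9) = -4*b^6 - 13*b^4 + 4*b^3 - 9*b^2 - 2*b - 7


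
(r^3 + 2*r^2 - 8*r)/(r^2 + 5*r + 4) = r*(r - 2)/(r + 1)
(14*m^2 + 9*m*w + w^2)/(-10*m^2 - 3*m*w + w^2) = (7*m + w)/(-5*m + w)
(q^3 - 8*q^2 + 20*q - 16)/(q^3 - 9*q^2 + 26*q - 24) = (q - 2)/(q - 3)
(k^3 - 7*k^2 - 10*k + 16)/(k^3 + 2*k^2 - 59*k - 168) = (k^2 + k - 2)/(k^2 + 10*k + 21)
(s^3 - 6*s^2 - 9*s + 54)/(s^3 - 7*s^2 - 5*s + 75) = (s^2 - 9*s + 18)/(s^2 - 10*s + 25)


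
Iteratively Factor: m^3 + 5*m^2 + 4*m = (m + 1)*(m^2 + 4*m) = (m + 1)*(m + 4)*(m)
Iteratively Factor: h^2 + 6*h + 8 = (h + 2)*(h + 4)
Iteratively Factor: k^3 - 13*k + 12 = (k - 3)*(k^2 + 3*k - 4) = (k - 3)*(k + 4)*(k - 1)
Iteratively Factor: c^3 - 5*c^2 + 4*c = (c - 1)*(c^2 - 4*c) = c*(c - 1)*(c - 4)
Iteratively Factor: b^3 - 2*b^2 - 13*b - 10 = (b + 1)*(b^2 - 3*b - 10) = (b - 5)*(b + 1)*(b + 2)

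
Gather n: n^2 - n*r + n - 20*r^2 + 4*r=n^2 + n*(1 - r) - 20*r^2 + 4*r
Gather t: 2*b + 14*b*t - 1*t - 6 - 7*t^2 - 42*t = 2*b - 7*t^2 + t*(14*b - 43) - 6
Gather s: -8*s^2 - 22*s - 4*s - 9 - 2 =-8*s^2 - 26*s - 11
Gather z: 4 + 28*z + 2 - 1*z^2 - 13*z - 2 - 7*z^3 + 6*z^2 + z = -7*z^3 + 5*z^2 + 16*z + 4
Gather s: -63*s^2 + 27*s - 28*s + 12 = -63*s^2 - s + 12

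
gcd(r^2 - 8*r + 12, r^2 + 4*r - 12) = r - 2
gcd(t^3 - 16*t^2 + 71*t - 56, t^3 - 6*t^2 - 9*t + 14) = t^2 - 8*t + 7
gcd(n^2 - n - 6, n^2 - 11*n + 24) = n - 3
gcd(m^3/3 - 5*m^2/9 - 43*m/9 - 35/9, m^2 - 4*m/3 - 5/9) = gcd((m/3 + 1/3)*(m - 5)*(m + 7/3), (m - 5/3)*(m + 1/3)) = 1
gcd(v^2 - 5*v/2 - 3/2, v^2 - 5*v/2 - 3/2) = v^2 - 5*v/2 - 3/2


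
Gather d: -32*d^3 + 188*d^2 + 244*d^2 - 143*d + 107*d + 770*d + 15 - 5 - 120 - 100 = -32*d^3 + 432*d^2 + 734*d - 210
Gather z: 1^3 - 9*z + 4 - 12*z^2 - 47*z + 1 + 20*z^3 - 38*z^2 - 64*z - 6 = 20*z^3 - 50*z^2 - 120*z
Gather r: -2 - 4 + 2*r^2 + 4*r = 2*r^2 + 4*r - 6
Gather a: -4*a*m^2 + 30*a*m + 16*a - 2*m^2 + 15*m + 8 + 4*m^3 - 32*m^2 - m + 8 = a*(-4*m^2 + 30*m + 16) + 4*m^3 - 34*m^2 + 14*m + 16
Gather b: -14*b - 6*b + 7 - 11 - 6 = -20*b - 10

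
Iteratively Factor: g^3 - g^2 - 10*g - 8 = (g - 4)*(g^2 + 3*g + 2) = (g - 4)*(g + 2)*(g + 1)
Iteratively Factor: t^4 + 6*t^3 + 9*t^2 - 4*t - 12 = (t + 2)*(t^3 + 4*t^2 + t - 6) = (t + 2)^2*(t^2 + 2*t - 3) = (t + 2)^2*(t + 3)*(t - 1)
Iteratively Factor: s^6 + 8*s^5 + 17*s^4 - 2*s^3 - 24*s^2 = (s + 4)*(s^5 + 4*s^4 + s^3 - 6*s^2) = (s - 1)*(s + 4)*(s^4 + 5*s^3 + 6*s^2) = (s - 1)*(s + 2)*(s + 4)*(s^3 + 3*s^2) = s*(s - 1)*(s + 2)*(s + 4)*(s^2 + 3*s) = s*(s - 1)*(s + 2)*(s + 3)*(s + 4)*(s)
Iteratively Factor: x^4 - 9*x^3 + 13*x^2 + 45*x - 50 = (x - 5)*(x^3 - 4*x^2 - 7*x + 10) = (x - 5)^2*(x^2 + x - 2) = (x - 5)^2*(x - 1)*(x + 2)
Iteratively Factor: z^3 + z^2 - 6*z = (z - 2)*(z^2 + 3*z) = (z - 2)*(z + 3)*(z)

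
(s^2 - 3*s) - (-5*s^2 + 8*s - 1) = 6*s^2 - 11*s + 1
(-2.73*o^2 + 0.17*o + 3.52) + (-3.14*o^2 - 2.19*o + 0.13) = -5.87*o^2 - 2.02*o + 3.65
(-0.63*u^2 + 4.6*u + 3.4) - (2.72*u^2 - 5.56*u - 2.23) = -3.35*u^2 + 10.16*u + 5.63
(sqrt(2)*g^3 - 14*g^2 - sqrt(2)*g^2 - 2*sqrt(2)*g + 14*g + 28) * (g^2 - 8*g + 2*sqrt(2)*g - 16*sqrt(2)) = sqrt(2)*g^5 - 9*sqrt(2)*g^4 - 10*g^4 - 22*sqrt(2)*g^3 + 90*g^3 - 60*g^2 + 268*sqrt(2)*g^2 - 168*sqrt(2)*g - 160*g - 448*sqrt(2)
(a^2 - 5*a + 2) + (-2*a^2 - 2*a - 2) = -a^2 - 7*a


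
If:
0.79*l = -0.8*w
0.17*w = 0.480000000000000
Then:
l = -2.86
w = 2.82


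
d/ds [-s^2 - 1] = -2*s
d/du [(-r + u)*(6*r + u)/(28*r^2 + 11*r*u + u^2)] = 2*r*(103*r^2 + 34*r*u + 3*u^2)/(784*r^4 + 616*r^3*u + 177*r^2*u^2 + 22*r*u^3 + u^4)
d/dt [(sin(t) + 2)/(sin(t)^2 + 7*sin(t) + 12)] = (-4*sin(t) + cos(t)^2 - 3)*cos(t)/(sin(t)^2 + 7*sin(t) + 12)^2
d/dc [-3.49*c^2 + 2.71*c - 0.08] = 2.71 - 6.98*c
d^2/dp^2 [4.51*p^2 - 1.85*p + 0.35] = 9.02000000000000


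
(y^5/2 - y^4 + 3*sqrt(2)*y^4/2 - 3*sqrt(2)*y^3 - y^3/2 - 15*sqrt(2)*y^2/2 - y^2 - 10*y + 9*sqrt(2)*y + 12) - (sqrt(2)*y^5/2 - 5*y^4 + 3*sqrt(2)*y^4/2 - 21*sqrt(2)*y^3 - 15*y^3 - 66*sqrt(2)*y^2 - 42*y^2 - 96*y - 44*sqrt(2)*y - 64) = -sqrt(2)*y^5/2 + y^5/2 + 4*y^4 + 29*y^3/2 + 18*sqrt(2)*y^3 + 41*y^2 + 117*sqrt(2)*y^2/2 + 53*sqrt(2)*y + 86*y + 76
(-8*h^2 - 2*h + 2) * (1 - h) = 8*h^3 - 6*h^2 - 4*h + 2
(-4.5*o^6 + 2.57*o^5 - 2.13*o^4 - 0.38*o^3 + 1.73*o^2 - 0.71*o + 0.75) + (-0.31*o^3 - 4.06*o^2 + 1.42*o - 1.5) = -4.5*o^6 + 2.57*o^5 - 2.13*o^4 - 0.69*o^3 - 2.33*o^2 + 0.71*o - 0.75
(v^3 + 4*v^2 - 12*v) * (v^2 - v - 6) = v^5 + 3*v^4 - 22*v^3 - 12*v^2 + 72*v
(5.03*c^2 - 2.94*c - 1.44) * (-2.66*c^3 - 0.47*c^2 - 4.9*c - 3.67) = -13.3798*c^5 + 5.4563*c^4 - 19.4348*c^3 - 3.3773*c^2 + 17.8458*c + 5.2848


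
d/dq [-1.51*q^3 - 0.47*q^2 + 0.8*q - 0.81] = -4.53*q^2 - 0.94*q + 0.8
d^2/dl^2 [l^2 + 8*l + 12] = 2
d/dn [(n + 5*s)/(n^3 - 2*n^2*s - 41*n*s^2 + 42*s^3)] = (n^3 - 2*n^2*s - 41*n*s^2 + 42*s^3 + (n + 5*s)*(-3*n^2 + 4*n*s + 41*s^2))/(n^3 - 2*n^2*s - 41*n*s^2 + 42*s^3)^2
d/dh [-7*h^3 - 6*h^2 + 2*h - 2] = -21*h^2 - 12*h + 2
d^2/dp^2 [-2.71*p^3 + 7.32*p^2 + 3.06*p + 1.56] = 14.64 - 16.26*p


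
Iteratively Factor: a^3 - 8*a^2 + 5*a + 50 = (a - 5)*(a^2 - 3*a - 10) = (a - 5)*(a + 2)*(a - 5)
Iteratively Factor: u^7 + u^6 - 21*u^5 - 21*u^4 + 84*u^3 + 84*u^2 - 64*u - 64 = (u + 1)*(u^6 - 21*u^4 + 84*u^2 - 64) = (u - 4)*(u + 1)*(u^5 + 4*u^4 - 5*u^3 - 20*u^2 + 4*u + 16) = (u - 4)*(u + 1)*(u + 4)*(u^4 - 5*u^2 + 4) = (u - 4)*(u - 2)*(u + 1)*(u + 4)*(u^3 + 2*u^2 - u - 2) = (u - 4)*(u - 2)*(u - 1)*(u + 1)*(u + 4)*(u^2 + 3*u + 2) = (u - 4)*(u - 2)*(u - 1)*(u + 1)*(u + 2)*(u + 4)*(u + 1)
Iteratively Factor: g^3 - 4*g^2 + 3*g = (g - 3)*(g^2 - g) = g*(g - 3)*(g - 1)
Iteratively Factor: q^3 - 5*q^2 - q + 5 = (q - 1)*(q^2 - 4*q - 5) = (q - 1)*(q + 1)*(q - 5)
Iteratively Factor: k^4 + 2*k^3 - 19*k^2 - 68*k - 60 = (k + 3)*(k^3 - k^2 - 16*k - 20) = (k + 2)*(k + 3)*(k^2 - 3*k - 10) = (k - 5)*(k + 2)*(k + 3)*(k + 2)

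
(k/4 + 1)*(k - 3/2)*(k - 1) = k^3/4 + 3*k^2/8 - 17*k/8 + 3/2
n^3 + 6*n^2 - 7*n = n*(n - 1)*(n + 7)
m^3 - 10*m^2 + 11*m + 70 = (m - 7)*(m - 5)*(m + 2)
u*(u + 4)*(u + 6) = u^3 + 10*u^2 + 24*u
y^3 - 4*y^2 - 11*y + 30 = (y - 5)*(y - 2)*(y + 3)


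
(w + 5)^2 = w^2 + 10*w + 25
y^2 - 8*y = y*(y - 8)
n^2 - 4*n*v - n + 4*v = (n - 1)*(n - 4*v)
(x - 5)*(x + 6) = x^2 + x - 30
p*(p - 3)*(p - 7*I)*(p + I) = p^4 - 3*p^3 - 6*I*p^3 + 7*p^2 + 18*I*p^2 - 21*p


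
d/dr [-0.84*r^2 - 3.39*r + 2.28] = -1.68*r - 3.39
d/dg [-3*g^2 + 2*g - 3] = 2 - 6*g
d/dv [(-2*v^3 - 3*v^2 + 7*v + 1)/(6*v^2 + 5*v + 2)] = (-12*v^4 - 20*v^3 - 69*v^2 - 24*v + 9)/(36*v^4 + 60*v^3 + 49*v^2 + 20*v + 4)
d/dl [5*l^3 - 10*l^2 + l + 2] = 15*l^2 - 20*l + 1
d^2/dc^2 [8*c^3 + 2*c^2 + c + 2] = 48*c + 4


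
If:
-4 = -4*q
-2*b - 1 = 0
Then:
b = -1/2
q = 1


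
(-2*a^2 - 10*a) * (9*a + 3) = -18*a^3 - 96*a^2 - 30*a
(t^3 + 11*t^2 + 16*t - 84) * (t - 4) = t^4 + 7*t^3 - 28*t^2 - 148*t + 336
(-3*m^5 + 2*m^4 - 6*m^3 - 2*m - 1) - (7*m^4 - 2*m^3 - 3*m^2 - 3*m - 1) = -3*m^5 - 5*m^4 - 4*m^3 + 3*m^2 + m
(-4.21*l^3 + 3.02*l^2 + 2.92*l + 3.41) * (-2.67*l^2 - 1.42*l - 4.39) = 11.2407*l^5 - 2.0852*l^4 + 6.3971*l^3 - 26.5089*l^2 - 17.661*l - 14.9699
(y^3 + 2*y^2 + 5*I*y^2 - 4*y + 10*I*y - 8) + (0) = y^3 + 2*y^2 + 5*I*y^2 - 4*y + 10*I*y - 8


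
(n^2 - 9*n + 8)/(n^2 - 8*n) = (n - 1)/n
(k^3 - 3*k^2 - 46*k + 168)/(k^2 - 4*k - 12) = (k^2 + 3*k - 28)/(k + 2)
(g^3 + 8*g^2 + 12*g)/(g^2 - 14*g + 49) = g*(g^2 + 8*g + 12)/(g^2 - 14*g + 49)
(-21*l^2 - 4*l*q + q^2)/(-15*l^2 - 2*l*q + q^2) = (-7*l + q)/(-5*l + q)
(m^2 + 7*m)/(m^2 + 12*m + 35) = m/(m + 5)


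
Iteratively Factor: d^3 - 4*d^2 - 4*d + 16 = (d - 4)*(d^2 - 4) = (d - 4)*(d - 2)*(d + 2)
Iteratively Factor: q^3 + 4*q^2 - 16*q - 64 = (q - 4)*(q^2 + 8*q + 16) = (q - 4)*(q + 4)*(q + 4)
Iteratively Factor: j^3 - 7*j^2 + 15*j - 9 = (j - 3)*(j^2 - 4*j + 3) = (j - 3)*(j - 1)*(j - 3)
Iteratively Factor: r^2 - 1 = (r - 1)*(r + 1)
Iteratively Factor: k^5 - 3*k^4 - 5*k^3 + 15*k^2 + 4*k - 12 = (k - 2)*(k^4 - k^3 - 7*k^2 + k + 6) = (k - 2)*(k + 1)*(k^3 - 2*k^2 - 5*k + 6) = (k - 2)*(k - 1)*(k + 1)*(k^2 - k - 6) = (k - 2)*(k - 1)*(k + 1)*(k + 2)*(k - 3)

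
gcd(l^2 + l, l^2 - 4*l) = l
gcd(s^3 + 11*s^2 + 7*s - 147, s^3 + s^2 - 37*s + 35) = s + 7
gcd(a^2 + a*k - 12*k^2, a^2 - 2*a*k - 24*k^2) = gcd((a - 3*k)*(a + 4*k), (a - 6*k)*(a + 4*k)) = a + 4*k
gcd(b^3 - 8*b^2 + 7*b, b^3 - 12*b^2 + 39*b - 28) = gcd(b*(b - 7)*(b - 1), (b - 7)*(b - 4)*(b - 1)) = b^2 - 8*b + 7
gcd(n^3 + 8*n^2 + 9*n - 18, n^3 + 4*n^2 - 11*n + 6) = n^2 + 5*n - 6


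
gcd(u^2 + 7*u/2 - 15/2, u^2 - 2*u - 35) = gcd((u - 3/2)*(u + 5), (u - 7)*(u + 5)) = u + 5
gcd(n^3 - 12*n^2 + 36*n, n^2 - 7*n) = n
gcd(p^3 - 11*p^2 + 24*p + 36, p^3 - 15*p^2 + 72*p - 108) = p^2 - 12*p + 36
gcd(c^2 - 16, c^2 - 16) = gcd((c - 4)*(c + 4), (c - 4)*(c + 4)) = c^2 - 16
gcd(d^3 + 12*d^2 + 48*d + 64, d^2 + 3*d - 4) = d + 4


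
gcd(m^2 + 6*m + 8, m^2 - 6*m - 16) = m + 2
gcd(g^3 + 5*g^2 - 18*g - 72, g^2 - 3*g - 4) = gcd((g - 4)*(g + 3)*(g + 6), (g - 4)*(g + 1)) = g - 4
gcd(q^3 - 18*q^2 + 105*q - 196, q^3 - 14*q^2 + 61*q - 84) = q^2 - 11*q + 28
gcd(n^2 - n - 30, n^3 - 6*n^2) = n - 6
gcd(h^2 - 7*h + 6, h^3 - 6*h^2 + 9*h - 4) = h - 1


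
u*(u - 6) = u^2 - 6*u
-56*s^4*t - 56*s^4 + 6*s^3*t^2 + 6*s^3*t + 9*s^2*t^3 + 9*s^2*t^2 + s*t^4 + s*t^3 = (-2*s + t)*(4*s + t)*(7*s + t)*(s*t + s)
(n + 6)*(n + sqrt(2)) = n^2 + sqrt(2)*n + 6*n + 6*sqrt(2)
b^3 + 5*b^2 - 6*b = b*(b - 1)*(b + 6)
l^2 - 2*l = l*(l - 2)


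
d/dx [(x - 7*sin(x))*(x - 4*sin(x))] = -11*x*cos(x) + 2*x - 11*sin(x) + 28*sin(2*x)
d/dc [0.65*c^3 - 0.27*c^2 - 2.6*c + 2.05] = 1.95*c^2 - 0.54*c - 2.6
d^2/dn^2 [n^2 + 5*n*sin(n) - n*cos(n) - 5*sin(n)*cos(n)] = -5*n*sin(n) + n*cos(n) + 2*sin(n) + 10*sin(2*n) + 10*cos(n) + 2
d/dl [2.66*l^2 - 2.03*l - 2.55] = 5.32*l - 2.03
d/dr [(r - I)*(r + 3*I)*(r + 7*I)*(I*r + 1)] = 4*I*r^3 - 24*r^2 - 4*I*r - 32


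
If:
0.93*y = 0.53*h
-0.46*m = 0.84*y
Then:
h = 1.75471698113208*y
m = -1.82608695652174*y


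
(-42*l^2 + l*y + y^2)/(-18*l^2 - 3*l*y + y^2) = (7*l + y)/(3*l + y)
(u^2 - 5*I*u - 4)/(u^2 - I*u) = (u - 4*I)/u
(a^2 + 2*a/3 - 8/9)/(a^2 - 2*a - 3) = (-9*a^2 - 6*a + 8)/(9*(-a^2 + 2*a + 3))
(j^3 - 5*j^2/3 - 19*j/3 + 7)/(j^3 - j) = (j^2 - 2*j/3 - 7)/(j*(j + 1))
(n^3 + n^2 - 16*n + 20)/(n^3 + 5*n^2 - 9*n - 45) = (n^2 - 4*n + 4)/(n^2 - 9)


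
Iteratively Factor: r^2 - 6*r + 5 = (r - 5)*(r - 1)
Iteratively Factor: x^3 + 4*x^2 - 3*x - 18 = (x + 3)*(x^2 + x - 6) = (x + 3)^2*(x - 2)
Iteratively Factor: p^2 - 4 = (p - 2)*(p + 2)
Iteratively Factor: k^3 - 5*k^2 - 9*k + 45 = (k + 3)*(k^2 - 8*k + 15) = (k - 5)*(k + 3)*(k - 3)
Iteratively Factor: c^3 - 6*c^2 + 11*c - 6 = (c - 3)*(c^2 - 3*c + 2) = (c - 3)*(c - 1)*(c - 2)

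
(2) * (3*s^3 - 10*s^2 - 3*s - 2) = 6*s^3 - 20*s^2 - 6*s - 4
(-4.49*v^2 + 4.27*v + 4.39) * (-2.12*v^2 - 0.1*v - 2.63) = 9.5188*v^4 - 8.6034*v^3 + 2.0749*v^2 - 11.6691*v - 11.5457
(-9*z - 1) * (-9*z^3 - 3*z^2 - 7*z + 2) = 81*z^4 + 36*z^3 + 66*z^2 - 11*z - 2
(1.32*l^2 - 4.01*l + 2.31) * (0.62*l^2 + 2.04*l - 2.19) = 0.8184*l^4 + 0.2066*l^3 - 9.639*l^2 + 13.4943*l - 5.0589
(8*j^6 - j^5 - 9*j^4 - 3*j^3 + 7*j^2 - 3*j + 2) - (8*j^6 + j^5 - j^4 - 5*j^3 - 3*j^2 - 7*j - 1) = -2*j^5 - 8*j^4 + 2*j^3 + 10*j^2 + 4*j + 3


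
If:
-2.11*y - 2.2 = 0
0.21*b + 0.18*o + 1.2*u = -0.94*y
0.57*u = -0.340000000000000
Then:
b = 8.07563933530509 - 0.857142857142857*o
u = -0.60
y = -1.04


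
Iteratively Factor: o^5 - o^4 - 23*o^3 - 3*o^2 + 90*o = (o - 5)*(o^4 + 4*o^3 - 3*o^2 - 18*o) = (o - 5)*(o + 3)*(o^3 + o^2 - 6*o) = o*(o - 5)*(o + 3)*(o^2 + o - 6) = o*(o - 5)*(o + 3)^2*(o - 2)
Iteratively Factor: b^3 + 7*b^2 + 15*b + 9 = (b + 3)*(b^2 + 4*b + 3) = (b + 3)^2*(b + 1)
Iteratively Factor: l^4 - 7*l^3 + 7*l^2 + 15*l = (l + 1)*(l^3 - 8*l^2 + 15*l) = l*(l + 1)*(l^2 - 8*l + 15) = l*(l - 3)*(l + 1)*(l - 5)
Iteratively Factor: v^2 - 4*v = (v)*(v - 4)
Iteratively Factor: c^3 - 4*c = (c + 2)*(c^2 - 2*c) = c*(c + 2)*(c - 2)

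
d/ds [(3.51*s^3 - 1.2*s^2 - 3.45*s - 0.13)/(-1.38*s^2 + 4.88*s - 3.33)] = (-4.8438*s^4 + 34.2576*s^3 - 45.6819*s^2 + 7.6332*s + 12.1229)/(1.9044*s^4 - 13.4688*s^3 + 33.0052*s^2 - 32.5008*s + 11.0889)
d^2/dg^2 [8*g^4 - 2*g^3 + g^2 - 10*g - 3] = 96*g^2 - 12*g + 2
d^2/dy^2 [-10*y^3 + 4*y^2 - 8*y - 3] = 8 - 60*y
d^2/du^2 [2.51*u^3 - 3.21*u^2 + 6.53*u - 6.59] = 15.06*u - 6.42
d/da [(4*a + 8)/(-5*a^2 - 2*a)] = 4*(5*a^2 + 20*a + 4)/(a^2*(25*a^2 + 20*a + 4))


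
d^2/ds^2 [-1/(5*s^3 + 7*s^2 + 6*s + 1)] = 2*((15*s + 7)*(5*s^3 + 7*s^2 + 6*s + 1) - (15*s^2 + 14*s + 6)^2)/(5*s^3 + 7*s^2 + 6*s + 1)^3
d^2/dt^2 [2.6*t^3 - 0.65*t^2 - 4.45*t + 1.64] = 15.6*t - 1.3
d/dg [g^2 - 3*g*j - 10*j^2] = 2*g - 3*j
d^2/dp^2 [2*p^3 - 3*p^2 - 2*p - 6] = 12*p - 6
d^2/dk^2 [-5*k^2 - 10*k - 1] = -10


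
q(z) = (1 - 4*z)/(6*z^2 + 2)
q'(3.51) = 0.04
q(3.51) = -0.17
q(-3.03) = 0.23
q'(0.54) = -0.53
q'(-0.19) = -0.99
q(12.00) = -0.05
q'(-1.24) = 0.35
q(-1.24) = 0.53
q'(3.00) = 0.05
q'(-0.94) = 0.46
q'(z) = -12*z*(1 - 4*z)/(6*z^2 + 2)^2 - 4/(6*z^2 + 2)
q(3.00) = -0.20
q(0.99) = -0.38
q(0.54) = -0.31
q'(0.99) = 0.06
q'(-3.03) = 0.08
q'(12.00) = 0.00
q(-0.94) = 0.65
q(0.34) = -0.13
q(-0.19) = 0.79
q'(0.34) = -1.28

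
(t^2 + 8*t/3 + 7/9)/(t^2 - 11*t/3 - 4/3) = (t + 7/3)/(t - 4)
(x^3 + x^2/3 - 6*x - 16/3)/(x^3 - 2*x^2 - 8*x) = (3*x^2 - 5*x - 8)/(3*x*(x - 4))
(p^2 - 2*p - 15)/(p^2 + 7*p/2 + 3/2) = 2*(p - 5)/(2*p + 1)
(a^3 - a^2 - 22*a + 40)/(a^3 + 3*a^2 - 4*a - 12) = (a^2 + a - 20)/(a^2 + 5*a + 6)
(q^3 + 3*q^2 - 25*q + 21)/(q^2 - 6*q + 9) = (q^2 + 6*q - 7)/(q - 3)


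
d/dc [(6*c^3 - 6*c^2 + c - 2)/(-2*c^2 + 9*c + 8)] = 2*(-6*c^4 + 54*c^3 + 46*c^2 - 52*c + 13)/(4*c^4 - 36*c^3 + 49*c^2 + 144*c + 64)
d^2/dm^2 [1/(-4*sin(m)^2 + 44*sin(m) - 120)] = (4*sin(m)^4 - 33*sin(m)^3 - 5*sin(m)^2 + 396*sin(m) - 182)/(4*(sin(m)^2 - 11*sin(m) + 30)^3)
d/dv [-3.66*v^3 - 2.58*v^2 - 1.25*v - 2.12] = -10.98*v^2 - 5.16*v - 1.25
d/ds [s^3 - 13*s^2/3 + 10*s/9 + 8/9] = 3*s^2 - 26*s/3 + 10/9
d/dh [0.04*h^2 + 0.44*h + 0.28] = 0.08*h + 0.44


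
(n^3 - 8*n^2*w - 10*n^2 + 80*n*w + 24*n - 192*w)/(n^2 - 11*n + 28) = (n^2 - 8*n*w - 6*n + 48*w)/(n - 7)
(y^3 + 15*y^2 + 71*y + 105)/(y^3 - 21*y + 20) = (y^2 + 10*y + 21)/(y^2 - 5*y + 4)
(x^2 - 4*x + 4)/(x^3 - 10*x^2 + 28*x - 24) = 1/(x - 6)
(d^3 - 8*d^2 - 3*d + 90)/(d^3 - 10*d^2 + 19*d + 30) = (d + 3)/(d + 1)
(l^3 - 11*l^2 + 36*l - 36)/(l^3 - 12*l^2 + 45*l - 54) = (l - 2)/(l - 3)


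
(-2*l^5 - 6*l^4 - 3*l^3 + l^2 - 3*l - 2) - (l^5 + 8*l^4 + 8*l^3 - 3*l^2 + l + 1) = -3*l^5 - 14*l^4 - 11*l^3 + 4*l^2 - 4*l - 3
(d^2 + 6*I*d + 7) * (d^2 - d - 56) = d^4 - d^3 + 6*I*d^3 - 49*d^2 - 6*I*d^2 - 7*d - 336*I*d - 392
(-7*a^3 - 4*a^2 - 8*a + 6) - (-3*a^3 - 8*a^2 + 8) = -4*a^3 + 4*a^2 - 8*a - 2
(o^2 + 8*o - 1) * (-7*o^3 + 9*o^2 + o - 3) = -7*o^5 - 47*o^4 + 80*o^3 - 4*o^2 - 25*o + 3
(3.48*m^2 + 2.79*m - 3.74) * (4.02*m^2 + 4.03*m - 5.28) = 13.9896*m^4 + 25.2402*m^3 - 22.1655*m^2 - 29.8034*m + 19.7472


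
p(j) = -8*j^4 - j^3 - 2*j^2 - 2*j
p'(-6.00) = 6826.00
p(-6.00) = -10212.00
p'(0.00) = -2.00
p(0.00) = 0.00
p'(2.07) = -306.97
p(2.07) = -168.46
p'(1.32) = -86.11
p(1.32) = -32.71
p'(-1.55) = 116.16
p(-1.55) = -44.16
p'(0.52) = -9.39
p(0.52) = -2.31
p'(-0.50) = 3.25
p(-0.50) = 0.12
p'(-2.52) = 501.13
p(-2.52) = -314.28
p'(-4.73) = 3336.16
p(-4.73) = -3933.84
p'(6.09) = -7365.35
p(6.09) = -11316.44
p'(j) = -32*j^3 - 3*j^2 - 4*j - 2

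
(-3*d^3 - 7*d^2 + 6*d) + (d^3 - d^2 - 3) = -2*d^3 - 8*d^2 + 6*d - 3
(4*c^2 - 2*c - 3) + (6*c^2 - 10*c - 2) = 10*c^2 - 12*c - 5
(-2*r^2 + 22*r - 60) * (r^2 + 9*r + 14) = -2*r^4 + 4*r^3 + 110*r^2 - 232*r - 840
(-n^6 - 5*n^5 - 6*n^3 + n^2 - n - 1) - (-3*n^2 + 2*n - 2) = -n^6 - 5*n^5 - 6*n^3 + 4*n^2 - 3*n + 1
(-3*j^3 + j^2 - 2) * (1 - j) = 3*j^4 - 4*j^3 + j^2 + 2*j - 2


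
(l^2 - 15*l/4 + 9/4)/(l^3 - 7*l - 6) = (l - 3/4)/(l^2 + 3*l + 2)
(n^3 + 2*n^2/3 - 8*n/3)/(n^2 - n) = (3*n^2 + 2*n - 8)/(3*(n - 1))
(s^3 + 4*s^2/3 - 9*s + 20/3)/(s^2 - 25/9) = 3*(s^2 + 3*s - 4)/(3*s + 5)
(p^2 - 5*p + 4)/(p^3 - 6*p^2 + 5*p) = (p - 4)/(p*(p - 5))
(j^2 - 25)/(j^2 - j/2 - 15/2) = 2*(25 - j^2)/(-2*j^2 + j + 15)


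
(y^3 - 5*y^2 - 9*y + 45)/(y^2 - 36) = (y^3 - 5*y^2 - 9*y + 45)/(y^2 - 36)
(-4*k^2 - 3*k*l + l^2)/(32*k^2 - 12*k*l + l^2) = (-k - l)/(8*k - l)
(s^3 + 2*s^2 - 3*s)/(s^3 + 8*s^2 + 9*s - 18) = s/(s + 6)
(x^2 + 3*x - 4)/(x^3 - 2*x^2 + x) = (x + 4)/(x*(x - 1))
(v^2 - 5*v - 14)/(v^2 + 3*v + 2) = (v - 7)/(v + 1)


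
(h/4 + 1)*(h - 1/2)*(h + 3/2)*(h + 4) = h^4/4 + 9*h^3/4 + 93*h^2/16 + 5*h/2 - 3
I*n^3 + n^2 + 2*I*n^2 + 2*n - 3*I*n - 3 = (n + 3)*(n - I)*(I*n - I)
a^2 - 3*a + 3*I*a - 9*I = (a - 3)*(a + 3*I)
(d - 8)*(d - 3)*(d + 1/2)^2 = d^4 - 10*d^3 + 53*d^2/4 + 85*d/4 + 6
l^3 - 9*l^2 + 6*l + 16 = (l - 8)*(l - 2)*(l + 1)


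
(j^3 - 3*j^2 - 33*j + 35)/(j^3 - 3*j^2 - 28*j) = (j^2 + 4*j - 5)/(j*(j + 4))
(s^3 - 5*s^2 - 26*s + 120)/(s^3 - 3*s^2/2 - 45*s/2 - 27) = 2*(s^2 + s - 20)/(2*s^2 + 9*s + 9)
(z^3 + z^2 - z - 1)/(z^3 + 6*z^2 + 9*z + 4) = (z - 1)/(z + 4)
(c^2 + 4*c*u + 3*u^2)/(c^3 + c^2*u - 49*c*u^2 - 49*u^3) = (-c - 3*u)/(-c^2 + 49*u^2)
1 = 1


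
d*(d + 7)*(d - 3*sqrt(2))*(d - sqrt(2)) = d^4 - 4*sqrt(2)*d^3 + 7*d^3 - 28*sqrt(2)*d^2 + 6*d^2 + 42*d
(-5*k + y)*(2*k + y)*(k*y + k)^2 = -10*k^4*y^2 - 20*k^4*y - 10*k^4 - 3*k^3*y^3 - 6*k^3*y^2 - 3*k^3*y + k^2*y^4 + 2*k^2*y^3 + k^2*y^2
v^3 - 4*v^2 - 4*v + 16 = (v - 4)*(v - 2)*(v + 2)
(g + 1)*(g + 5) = g^2 + 6*g + 5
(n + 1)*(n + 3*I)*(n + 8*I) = n^3 + n^2 + 11*I*n^2 - 24*n + 11*I*n - 24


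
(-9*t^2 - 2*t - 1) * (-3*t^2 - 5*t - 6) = 27*t^4 + 51*t^3 + 67*t^2 + 17*t + 6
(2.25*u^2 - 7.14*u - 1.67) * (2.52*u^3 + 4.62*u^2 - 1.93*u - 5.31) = 5.67*u^5 - 7.5978*u^4 - 41.5377*u^3 - 5.8827*u^2 + 41.1365*u + 8.8677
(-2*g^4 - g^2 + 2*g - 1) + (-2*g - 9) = -2*g^4 - g^2 - 10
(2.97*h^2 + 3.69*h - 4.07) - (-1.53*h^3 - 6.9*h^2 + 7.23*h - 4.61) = 1.53*h^3 + 9.87*h^2 - 3.54*h + 0.54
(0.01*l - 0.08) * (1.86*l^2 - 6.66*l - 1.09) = 0.0186*l^3 - 0.2154*l^2 + 0.5219*l + 0.0872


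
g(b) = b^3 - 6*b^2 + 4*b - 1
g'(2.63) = -6.81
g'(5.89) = 37.40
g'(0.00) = 4.00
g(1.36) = -4.14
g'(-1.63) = 31.53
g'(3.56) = -0.70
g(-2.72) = -76.39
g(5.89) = 18.74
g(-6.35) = -524.38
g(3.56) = -17.68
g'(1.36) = -6.77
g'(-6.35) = 201.17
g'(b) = 3*b^2 - 12*b + 4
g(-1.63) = -27.79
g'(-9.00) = 355.00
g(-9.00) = -1252.00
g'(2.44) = -7.42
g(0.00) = -1.00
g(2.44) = -12.43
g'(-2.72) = 58.84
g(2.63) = -13.79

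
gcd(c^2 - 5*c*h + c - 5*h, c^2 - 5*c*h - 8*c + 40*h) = c - 5*h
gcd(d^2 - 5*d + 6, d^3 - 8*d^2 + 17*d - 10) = d - 2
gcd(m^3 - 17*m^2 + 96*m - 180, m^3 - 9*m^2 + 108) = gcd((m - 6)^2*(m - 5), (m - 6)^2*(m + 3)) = m^2 - 12*m + 36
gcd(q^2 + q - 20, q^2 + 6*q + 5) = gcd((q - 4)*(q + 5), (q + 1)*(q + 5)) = q + 5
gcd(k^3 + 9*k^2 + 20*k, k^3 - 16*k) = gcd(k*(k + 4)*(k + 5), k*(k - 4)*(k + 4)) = k^2 + 4*k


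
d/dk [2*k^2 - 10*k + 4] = 4*k - 10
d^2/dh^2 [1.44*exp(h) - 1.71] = 1.44*exp(h)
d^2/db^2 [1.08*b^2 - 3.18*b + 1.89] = 2.16000000000000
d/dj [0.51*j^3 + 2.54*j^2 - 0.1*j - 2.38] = 1.53*j^2 + 5.08*j - 0.1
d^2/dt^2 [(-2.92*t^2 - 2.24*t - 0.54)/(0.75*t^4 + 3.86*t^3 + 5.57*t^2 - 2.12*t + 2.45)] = (-9.855*t^8 - 65.8404*t^7 - 172.448864*t^6 - 359.008824*t^5 - 462.08466*t^4 + 41.9814880000001*t^3 + 431.190732*t^2 + 252.308856*t - 48.439452)/(0.421875*t^12 + 6.51375*t^11 + 42.923475*t^10 + 150.685856*t^9 + 286.088316*t^8 + 253.925586*t^7 + 80.3598590000001*t^6 + 147.406728*t^5 + 196.347024*t^4 - 113.602658*t^3 + 133.335615*t^2 - 38.1759*t + 14.706125)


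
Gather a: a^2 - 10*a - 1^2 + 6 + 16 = a^2 - 10*a + 21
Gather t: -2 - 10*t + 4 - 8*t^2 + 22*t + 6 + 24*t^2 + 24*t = 16*t^2 + 36*t + 8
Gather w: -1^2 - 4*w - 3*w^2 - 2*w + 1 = -3*w^2 - 6*w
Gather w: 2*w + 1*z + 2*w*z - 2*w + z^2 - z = 2*w*z + z^2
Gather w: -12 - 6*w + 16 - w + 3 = 7 - 7*w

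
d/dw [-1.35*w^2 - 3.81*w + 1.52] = -2.7*w - 3.81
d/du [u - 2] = 1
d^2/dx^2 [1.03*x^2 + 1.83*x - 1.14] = 2.06000000000000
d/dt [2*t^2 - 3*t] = 4*t - 3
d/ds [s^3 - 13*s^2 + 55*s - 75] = 3*s^2 - 26*s + 55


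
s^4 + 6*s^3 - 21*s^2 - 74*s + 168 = (s - 3)*(s - 2)*(s + 4)*(s + 7)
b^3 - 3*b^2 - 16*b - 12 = (b - 6)*(b + 1)*(b + 2)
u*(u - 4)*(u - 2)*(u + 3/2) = u^4 - 9*u^3/2 - u^2 + 12*u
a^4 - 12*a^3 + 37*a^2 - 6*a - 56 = (a - 7)*(a - 4)*(a - 2)*(a + 1)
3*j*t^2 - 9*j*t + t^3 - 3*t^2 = t*(3*j + t)*(t - 3)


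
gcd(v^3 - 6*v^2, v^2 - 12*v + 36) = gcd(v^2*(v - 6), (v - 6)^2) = v - 6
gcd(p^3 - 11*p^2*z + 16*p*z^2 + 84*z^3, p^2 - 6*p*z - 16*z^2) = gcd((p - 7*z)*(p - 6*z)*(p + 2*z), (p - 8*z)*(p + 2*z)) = p + 2*z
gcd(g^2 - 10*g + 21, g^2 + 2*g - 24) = 1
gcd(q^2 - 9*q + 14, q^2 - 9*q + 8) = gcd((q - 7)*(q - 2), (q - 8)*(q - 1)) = 1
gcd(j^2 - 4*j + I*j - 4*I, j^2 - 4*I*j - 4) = 1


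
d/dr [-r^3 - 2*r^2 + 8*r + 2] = -3*r^2 - 4*r + 8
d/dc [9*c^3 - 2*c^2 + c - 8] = 27*c^2 - 4*c + 1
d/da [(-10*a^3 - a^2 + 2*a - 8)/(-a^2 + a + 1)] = (10*a^4 - 20*a^3 - 29*a^2 - 18*a + 10)/(a^4 - 2*a^3 - a^2 + 2*a + 1)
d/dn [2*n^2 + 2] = 4*n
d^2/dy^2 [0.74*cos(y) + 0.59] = -0.74*cos(y)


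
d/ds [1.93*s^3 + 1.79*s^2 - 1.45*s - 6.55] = 5.79*s^2 + 3.58*s - 1.45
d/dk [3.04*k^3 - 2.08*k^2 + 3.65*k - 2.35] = 9.12*k^2 - 4.16*k + 3.65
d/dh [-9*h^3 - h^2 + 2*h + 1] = -27*h^2 - 2*h + 2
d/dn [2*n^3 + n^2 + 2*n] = 6*n^2 + 2*n + 2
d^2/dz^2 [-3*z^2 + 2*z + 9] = -6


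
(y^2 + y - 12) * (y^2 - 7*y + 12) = y^4 - 6*y^3 - 7*y^2 + 96*y - 144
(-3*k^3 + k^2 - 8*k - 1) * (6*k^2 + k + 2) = -18*k^5 + 3*k^4 - 53*k^3 - 12*k^2 - 17*k - 2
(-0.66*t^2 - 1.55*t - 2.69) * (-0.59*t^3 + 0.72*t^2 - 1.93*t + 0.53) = 0.3894*t^5 + 0.4393*t^4 + 1.7449*t^3 + 0.7049*t^2 + 4.3702*t - 1.4257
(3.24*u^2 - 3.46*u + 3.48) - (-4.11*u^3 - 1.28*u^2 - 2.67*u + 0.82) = 4.11*u^3 + 4.52*u^2 - 0.79*u + 2.66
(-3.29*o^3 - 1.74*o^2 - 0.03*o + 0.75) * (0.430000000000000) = -1.4147*o^3 - 0.7482*o^2 - 0.0129*o + 0.3225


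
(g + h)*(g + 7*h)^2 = g^3 + 15*g^2*h + 63*g*h^2 + 49*h^3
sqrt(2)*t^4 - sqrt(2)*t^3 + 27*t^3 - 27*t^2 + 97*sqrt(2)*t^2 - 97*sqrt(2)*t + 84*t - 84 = (t - 1)*(t + 6*sqrt(2))*(t + 7*sqrt(2))*(sqrt(2)*t + 1)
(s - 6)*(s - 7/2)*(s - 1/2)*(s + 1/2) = s^4 - 19*s^3/2 + 83*s^2/4 + 19*s/8 - 21/4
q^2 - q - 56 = (q - 8)*(q + 7)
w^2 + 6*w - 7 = (w - 1)*(w + 7)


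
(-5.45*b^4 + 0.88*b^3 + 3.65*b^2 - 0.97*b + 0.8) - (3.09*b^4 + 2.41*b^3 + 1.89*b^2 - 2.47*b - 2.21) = -8.54*b^4 - 1.53*b^3 + 1.76*b^2 + 1.5*b + 3.01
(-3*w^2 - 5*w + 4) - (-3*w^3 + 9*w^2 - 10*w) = 3*w^3 - 12*w^2 + 5*w + 4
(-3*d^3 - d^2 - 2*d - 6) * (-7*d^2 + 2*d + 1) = 21*d^5 + d^4 + 9*d^3 + 37*d^2 - 14*d - 6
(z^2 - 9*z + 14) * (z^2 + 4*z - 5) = z^4 - 5*z^3 - 27*z^2 + 101*z - 70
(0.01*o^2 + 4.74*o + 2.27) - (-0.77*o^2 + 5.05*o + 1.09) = 0.78*o^2 - 0.31*o + 1.18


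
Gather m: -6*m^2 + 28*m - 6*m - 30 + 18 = -6*m^2 + 22*m - 12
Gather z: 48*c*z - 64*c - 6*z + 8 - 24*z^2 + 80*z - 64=-64*c - 24*z^2 + z*(48*c + 74) - 56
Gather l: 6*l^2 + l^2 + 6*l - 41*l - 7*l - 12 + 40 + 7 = 7*l^2 - 42*l + 35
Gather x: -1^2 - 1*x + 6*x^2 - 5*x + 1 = 6*x^2 - 6*x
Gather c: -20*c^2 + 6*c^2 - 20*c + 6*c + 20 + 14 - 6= -14*c^2 - 14*c + 28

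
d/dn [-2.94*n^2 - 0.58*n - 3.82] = -5.88*n - 0.58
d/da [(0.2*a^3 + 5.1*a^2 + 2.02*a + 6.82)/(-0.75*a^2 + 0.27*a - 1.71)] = (-0.15*a^4 + 0.108*a^3 + 1.866*a^2 - 7.212*a - 5.2956)/(0.5625*a^4 - 0.405*a^3 + 2.6379*a^2 - 0.9234*a + 2.9241)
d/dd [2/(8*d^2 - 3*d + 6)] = 2*(3 - 16*d)/(8*d^2 - 3*d + 6)^2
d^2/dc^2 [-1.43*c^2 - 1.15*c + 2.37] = -2.86000000000000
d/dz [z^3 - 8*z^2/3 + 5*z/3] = 3*z^2 - 16*z/3 + 5/3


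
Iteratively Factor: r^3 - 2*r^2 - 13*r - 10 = (r + 1)*(r^2 - 3*r - 10) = (r + 1)*(r + 2)*(r - 5)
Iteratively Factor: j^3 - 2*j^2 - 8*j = (j - 4)*(j^2 + 2*j) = j*(j - 4)*(j + 2)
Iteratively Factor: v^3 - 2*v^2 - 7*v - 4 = (v + 1)*(v^2 - 3*v - 4) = (v - 4)*(v + 1)*(v + 1)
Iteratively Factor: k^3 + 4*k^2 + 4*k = (k)*(k^2 + 4*k + 4) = k*(k + 2)*(k + 2)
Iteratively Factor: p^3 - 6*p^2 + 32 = (p + 2)*(p^2 - 8*p + 16) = (p - 4)*(p + 2)*(p - 4)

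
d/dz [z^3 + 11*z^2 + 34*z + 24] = 3*z^2 + 22*z + 34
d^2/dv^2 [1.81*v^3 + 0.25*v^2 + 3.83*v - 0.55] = 10.86*v + 0.5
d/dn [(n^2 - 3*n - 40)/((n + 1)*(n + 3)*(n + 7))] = (-n^4 + 6*n^3 + 184*n^2 + 922*n + 1177)/(n^6 + 22*n^5 + 183*n^4 + 724*n^3 + 1423*n^2 + 1302*n + 441)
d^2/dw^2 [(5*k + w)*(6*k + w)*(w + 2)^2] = 60*k^2 + 66*k*w + 88*k + 12*w^2 + 24*w + 8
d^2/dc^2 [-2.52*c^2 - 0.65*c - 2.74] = -5.04000000000000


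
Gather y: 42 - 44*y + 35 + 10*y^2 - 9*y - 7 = 10*y^2 - 53*y + 70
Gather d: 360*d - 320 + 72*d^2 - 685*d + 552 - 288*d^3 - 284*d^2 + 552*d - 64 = -288*d^3 - 212*d^2 + 227*d + 168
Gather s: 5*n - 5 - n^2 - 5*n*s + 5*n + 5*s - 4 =-n^2 + 10*n + s*(5 - 5*n) - 9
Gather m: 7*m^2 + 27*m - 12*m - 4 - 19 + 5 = 7*m^2 + 15*m - 18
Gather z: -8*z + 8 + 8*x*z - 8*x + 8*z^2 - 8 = -8*x + 8*z^2 + z*(8*x - 8)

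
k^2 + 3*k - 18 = (k - 3)*(k + 6)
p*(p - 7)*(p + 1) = p^3 - 6*p^2 - 7*p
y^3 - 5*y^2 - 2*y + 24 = (y - 4)*(y - 3)*(y + 2)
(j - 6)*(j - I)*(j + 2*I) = j^3 - 6*j^2 + I*j^2 + 2*j - 6*I*j - 12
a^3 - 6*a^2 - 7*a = a*(a - 7)*(a + 1)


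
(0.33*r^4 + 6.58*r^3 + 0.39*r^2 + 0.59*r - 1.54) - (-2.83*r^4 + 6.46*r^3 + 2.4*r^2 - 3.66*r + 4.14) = 3.16*r^4 + 0.12*r^3 - 2.01*r^2 + 4.25*r - 5.68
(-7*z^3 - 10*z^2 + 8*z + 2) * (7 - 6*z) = 42*z^4 + 11*z^3 - 118*z^2 + 44*z + 14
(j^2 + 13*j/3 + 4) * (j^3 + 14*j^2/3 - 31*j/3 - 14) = j^5 + 9*j^4 + 125*j^3/9 - 361*j^2/9 - 102*j - 56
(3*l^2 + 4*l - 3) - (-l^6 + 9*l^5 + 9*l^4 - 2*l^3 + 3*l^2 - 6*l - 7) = l^6 - 9*l^5 - 9*l^4 + 2*l^3 + 10*l + 4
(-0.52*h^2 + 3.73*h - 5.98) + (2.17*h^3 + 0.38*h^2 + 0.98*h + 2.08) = 2.17*h^3 - 0.14*h^2 + 4.71*h - 3.9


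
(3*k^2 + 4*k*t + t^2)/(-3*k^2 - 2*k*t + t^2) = (3*k + t)/(-3*k + t)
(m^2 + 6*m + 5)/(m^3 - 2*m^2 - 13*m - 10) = (m + 5)/(m^2 - 3*m - 10)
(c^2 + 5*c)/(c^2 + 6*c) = (c + 5)/(c + 6)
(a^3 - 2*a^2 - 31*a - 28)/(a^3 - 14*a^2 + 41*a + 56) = (a + 4)/(a - 8)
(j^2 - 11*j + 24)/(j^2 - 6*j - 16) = (j - 3)/(j + 2)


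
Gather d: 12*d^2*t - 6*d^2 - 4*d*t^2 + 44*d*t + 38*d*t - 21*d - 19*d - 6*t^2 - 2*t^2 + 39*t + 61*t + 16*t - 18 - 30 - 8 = d^2*(12*t - 6) + d*(-4*t^2 + 82*t - 40) - 8*t^2 + 116*t - 56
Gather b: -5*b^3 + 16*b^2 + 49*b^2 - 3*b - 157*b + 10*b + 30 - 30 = -5*b^3 + 65*b^2 - 150*b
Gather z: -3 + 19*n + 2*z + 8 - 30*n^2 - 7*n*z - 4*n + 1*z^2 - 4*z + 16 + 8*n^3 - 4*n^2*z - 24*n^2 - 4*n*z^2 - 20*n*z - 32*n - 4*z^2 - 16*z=8*n^3 - 54*n^2 - 17*n + z^2*(-4*n - 3) + z*(-4*n^2 - 27*n - 18) + 21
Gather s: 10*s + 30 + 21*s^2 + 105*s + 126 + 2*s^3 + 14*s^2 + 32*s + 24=2*s^3 + 35*s^2 + 147*s + 180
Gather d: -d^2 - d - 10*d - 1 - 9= -d^2 - 11*d - 10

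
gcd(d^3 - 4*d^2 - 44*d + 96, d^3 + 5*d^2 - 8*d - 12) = d^2 + 4*d - 12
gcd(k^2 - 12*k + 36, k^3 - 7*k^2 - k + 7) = 1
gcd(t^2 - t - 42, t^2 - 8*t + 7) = t - 7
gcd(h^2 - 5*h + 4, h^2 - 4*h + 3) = h - 1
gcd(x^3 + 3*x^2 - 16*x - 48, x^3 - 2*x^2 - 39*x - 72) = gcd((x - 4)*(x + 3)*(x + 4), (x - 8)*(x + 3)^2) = x + 3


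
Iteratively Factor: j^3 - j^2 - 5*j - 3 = (j + 1)*(j^2 - 2*j - 3) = (j + 1)^2*(j - 3)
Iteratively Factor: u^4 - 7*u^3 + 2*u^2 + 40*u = (u - 4)*(u^3 - 3*u^2 - 10*u) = (u - 5)*(u - 4)*(u^2 + 2*u) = u*(u - 5)*(u - 4)*(u + 2)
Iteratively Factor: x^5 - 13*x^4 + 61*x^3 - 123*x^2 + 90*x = (x - 2)*(x^4 - 11*x^3 + 39*x^2 - 45*x) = x*(x - 2)*(x^3 - 11*x^2 + 39*x - 45) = x*(x - 5)*(x - 2)*(x^2 - 6*x + 9) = x*(x - 5)*(x - 3)*(x - 2)*(x - 3)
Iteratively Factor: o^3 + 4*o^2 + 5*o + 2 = (o + 1)*(o^2 + 3*o + 2) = (o + 1)^2*(o + 2)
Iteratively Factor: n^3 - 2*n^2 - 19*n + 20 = (n - 5)*(n^2 + 3*n - 4) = (n - 5)*(n + 4)*(n - 1)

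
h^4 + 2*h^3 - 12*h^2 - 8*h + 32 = (h - 2)^2*(h + 2)*(h + 4)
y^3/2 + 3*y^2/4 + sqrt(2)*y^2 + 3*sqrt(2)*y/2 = y*(y/2 + sqrt(2))*(y + 3/2)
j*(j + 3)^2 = j^3 + 6*j^2 + 9*j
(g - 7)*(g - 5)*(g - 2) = g^3 - 14*g^2 + 59*g - 70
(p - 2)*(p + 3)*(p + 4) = p^3 + 5*p^2 - 2*p - 24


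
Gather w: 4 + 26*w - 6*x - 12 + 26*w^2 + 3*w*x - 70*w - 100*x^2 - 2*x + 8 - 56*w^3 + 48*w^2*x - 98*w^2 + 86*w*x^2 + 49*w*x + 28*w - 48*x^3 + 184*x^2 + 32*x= -56*w^3 + w^2*(48*x - 72) + w*(86*x^2 + 52*x - 16) - 48*x^3 + 84*x^2 + 24*x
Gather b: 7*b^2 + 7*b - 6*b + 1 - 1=7*b^2 + b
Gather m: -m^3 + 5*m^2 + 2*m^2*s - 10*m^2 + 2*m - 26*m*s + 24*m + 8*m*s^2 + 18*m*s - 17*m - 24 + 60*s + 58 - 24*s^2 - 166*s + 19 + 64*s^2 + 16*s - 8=-m^3 + m^2*(2*s - 5) + m*(8*s^2 - 8*s + 9) + 40*s^2 - 90*s + 45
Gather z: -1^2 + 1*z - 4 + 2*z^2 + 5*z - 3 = 2*z^2 + 6*z - 8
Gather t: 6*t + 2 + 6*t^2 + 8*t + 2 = 6*t^2 + 14*t + 4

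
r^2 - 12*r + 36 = (r - 6)^2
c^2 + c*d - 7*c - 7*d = (c - 7)*(c + d)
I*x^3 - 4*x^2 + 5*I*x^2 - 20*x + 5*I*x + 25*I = (x + 5)*(x + 5*I)*(I*x + 1)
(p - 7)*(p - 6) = p^2 - 13*p + 42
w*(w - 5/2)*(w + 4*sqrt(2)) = w^3 - 5*w^2/2 + 4*sqrt(2)*w^2 - 10*sqrt(2)*w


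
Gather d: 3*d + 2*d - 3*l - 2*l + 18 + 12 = 5*d - 5*l + 30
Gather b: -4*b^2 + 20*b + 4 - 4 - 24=-4*b^2 + 20*b - 24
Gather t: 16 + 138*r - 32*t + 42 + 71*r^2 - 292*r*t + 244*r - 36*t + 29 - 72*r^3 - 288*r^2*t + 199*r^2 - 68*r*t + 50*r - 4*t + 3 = -72*r^3 + 270*r^2 + 432*r + t*(-288*r^2 - 360*r - 72) + 90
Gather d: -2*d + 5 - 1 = 4 - 2*d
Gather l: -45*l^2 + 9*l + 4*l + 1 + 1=-45*l^2 + 13*l + 2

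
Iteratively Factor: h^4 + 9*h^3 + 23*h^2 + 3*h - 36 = (h + 4)*(h^3 + 5*h^2 + 3*h - 9) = (h + 3)*(h + 4)*(h^2 + 2*h - 3) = (h - 1)*(h + 3)*(h + 4)*(h + 3)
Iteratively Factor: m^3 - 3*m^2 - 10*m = (m - 5)*(m^2 + 2*m) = (m - 5)*(m + 2)*(m)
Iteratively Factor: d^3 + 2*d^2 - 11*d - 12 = (d - 3)*(d^2 + 5*d + 4) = (d - 3)*(d + 4)*(d + 1)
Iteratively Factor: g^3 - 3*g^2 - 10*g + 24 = (g + 3)*(g^2 - 6*g + 8) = (g - 4)*(g + 3)*(g - 2)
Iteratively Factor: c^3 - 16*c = (c + 4)*(c^2 - 4*c) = (c - 4)*(c + 4)*(c)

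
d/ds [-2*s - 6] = -2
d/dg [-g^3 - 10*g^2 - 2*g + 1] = -3*g^2 - 20*g - 2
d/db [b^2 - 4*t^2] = 2*b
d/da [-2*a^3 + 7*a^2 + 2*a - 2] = -6*a^2 + 14*a + 2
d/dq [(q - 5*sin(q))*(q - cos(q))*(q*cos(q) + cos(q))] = (q + 1)*(q - 5*sin(q))*(sin(q) + 1)*cos(q) - (q + 1)*(q - cos(q))*(5*cos(q) - 1)*cos(q) - (q - 5*sin(q))*(q - cos(q))*(q*sin(q) - sqrt(2)*cos(q + pi/4))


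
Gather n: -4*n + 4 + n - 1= 3 - 3*n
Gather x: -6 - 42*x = -42*x - 6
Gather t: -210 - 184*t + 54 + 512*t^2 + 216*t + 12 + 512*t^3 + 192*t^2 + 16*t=512*t^3 + 704*t^2 + 48*t - 144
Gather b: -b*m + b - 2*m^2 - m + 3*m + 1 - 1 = b*(1 - m) - 2*m^2 + 2*m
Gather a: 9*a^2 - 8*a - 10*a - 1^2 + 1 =9*a^2 - 18*a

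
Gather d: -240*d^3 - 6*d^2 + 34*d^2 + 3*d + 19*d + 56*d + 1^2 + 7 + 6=-240*d^3 + 28*d^2 + 78*d + 14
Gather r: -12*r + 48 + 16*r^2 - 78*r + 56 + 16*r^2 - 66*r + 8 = 32*r^2 - 156*r + 112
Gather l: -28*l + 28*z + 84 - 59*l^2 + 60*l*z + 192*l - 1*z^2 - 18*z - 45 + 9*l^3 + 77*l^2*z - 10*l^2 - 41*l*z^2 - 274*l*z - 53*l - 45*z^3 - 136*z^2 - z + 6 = 9*l^3 + l^2*(77*z - 69) + l*(-41*z^2 - 214*z + 111) - 45*z^3 - 137*z^2 + 9*z + 45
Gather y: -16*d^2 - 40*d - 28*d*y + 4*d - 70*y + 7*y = -16*d^2 - 36*d + y*(-28*d - 63)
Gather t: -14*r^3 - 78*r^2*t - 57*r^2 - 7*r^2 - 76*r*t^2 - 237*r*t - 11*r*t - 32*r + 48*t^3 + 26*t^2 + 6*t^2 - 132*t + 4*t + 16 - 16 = -14*r^3 - 64*r^2 - 32*r + 48*t^3 + t^2*(32 - 76*r) + t*(-78*r^2 - 248*r - 128)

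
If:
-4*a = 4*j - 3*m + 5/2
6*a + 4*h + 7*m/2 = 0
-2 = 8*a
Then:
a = -1/4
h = 3/8 - 7*m/8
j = 3*m/4 - 3/8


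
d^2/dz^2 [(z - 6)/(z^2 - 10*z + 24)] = 2/(z^3 - 12*z^2 + 48*z - 64)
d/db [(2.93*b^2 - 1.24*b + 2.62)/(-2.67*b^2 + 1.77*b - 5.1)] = (1.8753*b^2 - 15.8952*b + 1.6866)/(7.1289*b^4 - 9.4518*b^3 + 30.3669*b^2 - 18.054*b + 26.01)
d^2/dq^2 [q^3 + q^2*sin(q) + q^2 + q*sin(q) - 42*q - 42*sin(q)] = -q^2*sin(q) - q*sin(q) + 4*q*cos(q) + 6*q + 44*sin(q) + 2*cos(q) + 2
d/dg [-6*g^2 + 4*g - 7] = 4 - 12*g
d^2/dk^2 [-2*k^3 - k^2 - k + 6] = -12*k - 2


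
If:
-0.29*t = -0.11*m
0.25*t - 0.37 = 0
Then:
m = 3.90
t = 1.48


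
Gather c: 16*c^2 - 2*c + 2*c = 16*c^2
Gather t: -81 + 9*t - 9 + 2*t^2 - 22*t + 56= 2*t^2 - 13*t - 34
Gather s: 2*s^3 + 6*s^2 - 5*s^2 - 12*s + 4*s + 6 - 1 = 2*s^3 + s^2 - 8*s + 5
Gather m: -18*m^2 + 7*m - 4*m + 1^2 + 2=-18*m^2 + 3*m + 3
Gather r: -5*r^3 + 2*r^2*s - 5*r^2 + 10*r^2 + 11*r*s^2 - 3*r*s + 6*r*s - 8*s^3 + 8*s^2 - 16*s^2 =-5*r^3 + r^2*(2*s + 5) + r*(11*s^2 + 3*s) - 8*s^3 - 8*s^2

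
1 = 1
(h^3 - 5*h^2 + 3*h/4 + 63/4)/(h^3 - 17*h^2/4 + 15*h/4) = (4*h^2 - 8*h - 21)/(h*(4*h - 5))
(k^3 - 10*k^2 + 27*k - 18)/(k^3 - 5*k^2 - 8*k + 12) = (k - 3)/(k + 2)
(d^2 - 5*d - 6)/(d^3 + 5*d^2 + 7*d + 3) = (d - 6)/(d^2 + 4*d + 3)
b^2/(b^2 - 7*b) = b/(b - 7)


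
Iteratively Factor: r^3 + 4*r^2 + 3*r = (r)*(r^2 + 4*r + 3) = r*(r + 3)*(r + 1)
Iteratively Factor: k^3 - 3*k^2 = (k)*(k^2 - 3*k) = k^2*(k - 3)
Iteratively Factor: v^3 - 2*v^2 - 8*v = (v)*(v^2 - 2*v - 8) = v*(v - 4)*(v + 2)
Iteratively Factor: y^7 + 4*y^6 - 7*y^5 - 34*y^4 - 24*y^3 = (y + 2)*(y^6 + 2*y^5 - 11*y^4 - 12*y^3) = y*(y + 2)*(y^5 + 2*y^4 - 11*y^3 - 12*y^2) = y*(y + 1)*(y + 2)*(y^4 + y^3 - 12*y^2) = y^2*(y + 1)*(y + 2)*(y^3 + y^2 - 12*y) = y^2*(y + 1)*(y + 2)*(y + 4)*(y^2 - 3*y) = y^2*(y - 3)*(y + 1)*(y + 2)*(y + 4)*(y)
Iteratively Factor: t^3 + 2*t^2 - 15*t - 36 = (t + 3)*(t^2 - t - 12) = (t - 4)*(t + 3)*(t + 3)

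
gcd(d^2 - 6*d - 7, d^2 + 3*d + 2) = d + 1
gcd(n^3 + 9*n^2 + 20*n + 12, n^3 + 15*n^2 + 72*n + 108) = n + 6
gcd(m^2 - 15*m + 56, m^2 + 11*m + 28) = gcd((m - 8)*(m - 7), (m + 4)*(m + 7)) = 1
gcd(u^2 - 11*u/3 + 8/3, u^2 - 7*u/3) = 1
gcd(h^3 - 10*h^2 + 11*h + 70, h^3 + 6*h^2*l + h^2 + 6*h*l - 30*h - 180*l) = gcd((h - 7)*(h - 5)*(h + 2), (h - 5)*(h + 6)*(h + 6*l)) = h - 5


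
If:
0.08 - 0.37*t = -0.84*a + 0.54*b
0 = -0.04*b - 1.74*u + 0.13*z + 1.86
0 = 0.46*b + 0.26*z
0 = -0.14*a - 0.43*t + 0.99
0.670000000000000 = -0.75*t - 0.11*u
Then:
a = 9.25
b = 15.02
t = -0.71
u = -1.26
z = -26.57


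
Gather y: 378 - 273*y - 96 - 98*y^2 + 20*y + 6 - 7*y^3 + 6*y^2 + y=-7*y^3 - 92*y^2 - 252*y + 288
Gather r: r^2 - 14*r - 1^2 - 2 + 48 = r^2 - 14*r + 45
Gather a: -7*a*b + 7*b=-7*a*b + 7*b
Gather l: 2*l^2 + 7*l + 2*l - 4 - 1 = 2*l^2 + 9*l - 5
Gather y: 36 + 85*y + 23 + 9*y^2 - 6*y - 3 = 9*y^2 + 79*y + 56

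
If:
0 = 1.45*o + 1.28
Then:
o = -0.88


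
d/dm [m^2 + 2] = 2*m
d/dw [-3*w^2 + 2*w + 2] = 2 - 6*w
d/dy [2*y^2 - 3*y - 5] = 4*y - 3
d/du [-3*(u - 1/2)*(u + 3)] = -6*u - 15/2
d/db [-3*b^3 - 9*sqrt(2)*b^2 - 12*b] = -9*b^2 - 18*sqrt(2)*b - 12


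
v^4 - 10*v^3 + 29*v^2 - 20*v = v*(v - 5)*(v - 4)*(v - 1)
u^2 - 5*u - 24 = (u - 8)*(u + 3)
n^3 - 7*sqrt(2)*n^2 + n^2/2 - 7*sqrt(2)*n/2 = n*(n + 1/2)*(n - 7*sqrt(2))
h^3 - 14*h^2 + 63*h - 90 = (h - 6)*(h - 5)*(h - 3)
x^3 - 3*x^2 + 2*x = x*(x - 2)*(x - 1)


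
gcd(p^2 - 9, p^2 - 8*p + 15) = p - 3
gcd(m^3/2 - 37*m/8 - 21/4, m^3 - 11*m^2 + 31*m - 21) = 1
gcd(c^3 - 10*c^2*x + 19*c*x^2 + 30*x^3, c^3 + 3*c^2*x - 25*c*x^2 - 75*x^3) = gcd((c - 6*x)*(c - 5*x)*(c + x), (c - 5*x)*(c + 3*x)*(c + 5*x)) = -c + 5*x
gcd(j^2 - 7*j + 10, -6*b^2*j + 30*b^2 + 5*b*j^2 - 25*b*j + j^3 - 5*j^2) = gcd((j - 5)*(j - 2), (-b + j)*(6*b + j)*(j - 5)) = j - 5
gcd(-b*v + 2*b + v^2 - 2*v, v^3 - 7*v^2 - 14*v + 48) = v - 2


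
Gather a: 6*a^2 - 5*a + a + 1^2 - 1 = 6*a^2 - 4*a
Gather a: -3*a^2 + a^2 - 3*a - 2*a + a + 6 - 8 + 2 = -2*a^2 - 4*a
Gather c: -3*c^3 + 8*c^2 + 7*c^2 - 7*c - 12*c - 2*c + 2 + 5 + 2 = -3*c^3 + 15*c^2 - 21*c + 9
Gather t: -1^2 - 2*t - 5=-2*t - 6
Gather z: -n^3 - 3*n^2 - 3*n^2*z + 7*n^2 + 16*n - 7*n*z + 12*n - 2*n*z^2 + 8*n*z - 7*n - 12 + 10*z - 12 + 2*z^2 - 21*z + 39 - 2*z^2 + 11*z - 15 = -n^3 + 4*n^2 - 2*n*z^2 + 21*n + z*(-3*n^2 + n)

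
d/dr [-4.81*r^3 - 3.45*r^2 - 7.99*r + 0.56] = -14.43*r^2 - 6.9*r - 7.99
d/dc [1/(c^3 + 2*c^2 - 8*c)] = (-3*c^2 - 4*c + 8)/(c^2*(c^2 + 2*c - 8)^2)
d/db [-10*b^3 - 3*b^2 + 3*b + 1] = -30*b^2 - 6*b + 3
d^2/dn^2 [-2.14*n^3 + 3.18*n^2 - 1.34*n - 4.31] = 6.36 - 12.84*n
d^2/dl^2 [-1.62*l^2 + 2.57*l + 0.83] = -3.24000000000000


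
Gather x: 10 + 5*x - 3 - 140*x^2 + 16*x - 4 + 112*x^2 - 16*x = -28*x^2 + 5*x + 3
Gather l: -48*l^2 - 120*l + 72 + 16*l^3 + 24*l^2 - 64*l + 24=16*l^3 - 24*l^2 - 184*l + 96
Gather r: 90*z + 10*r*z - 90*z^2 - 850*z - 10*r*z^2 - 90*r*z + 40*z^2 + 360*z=r*(-10*z^2 - 80*z) - 50*z^2 - 400*z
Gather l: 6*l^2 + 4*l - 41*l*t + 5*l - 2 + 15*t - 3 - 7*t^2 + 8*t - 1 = 6*l^2 + l*(9 - 41*t) - 7*t^2 + 23*t - 6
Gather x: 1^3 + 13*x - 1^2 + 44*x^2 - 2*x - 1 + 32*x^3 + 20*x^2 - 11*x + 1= 32*x^3 + 64*x^2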